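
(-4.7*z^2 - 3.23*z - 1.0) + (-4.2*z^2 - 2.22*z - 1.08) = -8.9*z^2 - 5.45*z - 2.08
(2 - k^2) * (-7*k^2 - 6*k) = 7*k^4 + 6*k^3 - 14*k^2 - 12*k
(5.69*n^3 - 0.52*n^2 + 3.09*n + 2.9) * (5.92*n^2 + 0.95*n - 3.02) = 33.6848*n^5 + 2.3271*n^4 + 0.614999999999998*n^3 + 21.6739*n^2 - 6.5768*n - 8.758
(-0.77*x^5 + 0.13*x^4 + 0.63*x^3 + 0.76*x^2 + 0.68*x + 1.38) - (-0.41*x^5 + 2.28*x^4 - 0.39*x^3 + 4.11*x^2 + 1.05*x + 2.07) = -0.36*x^5 - 2.15*x^4 + 1.02*x^3 - 3.35*x^2 - 0.37*x - 0.69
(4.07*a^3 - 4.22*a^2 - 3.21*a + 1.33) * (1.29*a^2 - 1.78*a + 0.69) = 5.2503*a^5 - 12.6884*a^4 + 6.179*a^3 + 4.5177*a^2 - 4.5823*a + 0.9177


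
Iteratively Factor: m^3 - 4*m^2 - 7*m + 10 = (m + 2)*(m^2 - 6*m + 5) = (m - 5)*(m + 2)*(m - 1)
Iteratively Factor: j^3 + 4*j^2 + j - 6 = (j - 1)*(j^2 + 5*j + 6) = (j - 1)*(j + 2)*(j + 3)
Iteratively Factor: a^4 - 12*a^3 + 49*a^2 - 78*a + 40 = (a - 5)*(a^3 - 7*a^2 + 14*a - 8) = (a - 5)*(a - 2)*(a^2 - 5*a + 4) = (a - 5)*(a - 4)*(a - 2)*(a - 1)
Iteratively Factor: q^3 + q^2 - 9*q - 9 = (q - 3)*(q^2 + 4*q + 3) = (q - 3)*(q + 3)*(q + 1)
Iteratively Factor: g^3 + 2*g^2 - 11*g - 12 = (g + 1)*(g^2 + g - 12) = (g + 1)*(g + 4)*(g - 3)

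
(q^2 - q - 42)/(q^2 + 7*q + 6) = (q - 7)/(q + 1)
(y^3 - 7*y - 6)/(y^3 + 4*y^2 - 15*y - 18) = (y + 2)/(y + 6)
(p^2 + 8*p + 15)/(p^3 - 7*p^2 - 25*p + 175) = (p + 3)/(p^2 - 12*p + 35)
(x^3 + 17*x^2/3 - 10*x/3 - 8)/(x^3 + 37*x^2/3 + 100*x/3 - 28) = (3*x^2 - x - 4)/(3*x^2 + 19*x - 14)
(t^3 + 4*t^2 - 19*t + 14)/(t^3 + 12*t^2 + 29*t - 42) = (t - 2)/(t + 6)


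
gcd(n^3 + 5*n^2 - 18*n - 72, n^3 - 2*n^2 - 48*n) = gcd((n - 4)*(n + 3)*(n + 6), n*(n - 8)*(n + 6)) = n + 6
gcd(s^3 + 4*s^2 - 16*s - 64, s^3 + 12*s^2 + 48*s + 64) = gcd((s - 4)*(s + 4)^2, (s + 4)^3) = s^2 + 8*s + 16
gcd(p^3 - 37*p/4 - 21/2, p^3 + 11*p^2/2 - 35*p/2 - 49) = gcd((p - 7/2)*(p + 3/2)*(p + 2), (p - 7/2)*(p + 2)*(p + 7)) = p^2 - 3*p/2 - 7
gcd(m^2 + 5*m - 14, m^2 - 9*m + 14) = m - 2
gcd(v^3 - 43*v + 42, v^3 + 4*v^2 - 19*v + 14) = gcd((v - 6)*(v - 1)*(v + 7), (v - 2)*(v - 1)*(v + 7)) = v^2 + 6*v - 7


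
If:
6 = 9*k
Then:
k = 2/3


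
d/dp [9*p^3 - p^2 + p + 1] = 27*p^2 - 2*p + 1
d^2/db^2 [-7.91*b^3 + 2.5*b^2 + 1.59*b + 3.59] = 5.0 - 47.46*b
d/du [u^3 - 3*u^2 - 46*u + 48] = 3*u^2 - 6*u - 46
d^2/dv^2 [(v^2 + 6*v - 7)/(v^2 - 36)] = 6*(2*v^3 + 29*v^2 + 216*v + 348)/(v^6 - 108*v^4 + 3888*v^2 - 46656)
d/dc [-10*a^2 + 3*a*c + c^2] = 3*a + 2*c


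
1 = 1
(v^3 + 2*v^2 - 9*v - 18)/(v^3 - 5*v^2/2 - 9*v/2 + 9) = 2*(v + 3)/(2*v - 3)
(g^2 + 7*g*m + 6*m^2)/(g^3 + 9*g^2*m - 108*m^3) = (g + m)/(g^2 + 3*g*m - 18*m^2)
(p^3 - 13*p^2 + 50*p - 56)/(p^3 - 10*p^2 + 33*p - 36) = (p^2 - 9*p + 14)/(p^2 - 6*p + 9)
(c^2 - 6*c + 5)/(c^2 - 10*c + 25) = (c - 1)/(c - 5)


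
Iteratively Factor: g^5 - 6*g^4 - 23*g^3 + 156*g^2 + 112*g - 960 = (g - 4)*(g^4 - 2*g^3 - 31*g^2 + 32*g + 240) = (g - 4)*(g + 4)*(g^3 - 6*g^2 - 7*g + 60) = (g - 4)*(g + 3)*(g + 4)*(g^2 - 9*g + 20) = (g - 4)^2*(g + 3)*(g + 4)*(g - 5)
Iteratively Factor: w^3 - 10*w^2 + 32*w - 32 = (w - 4)*(w^2 - 6*w + 8) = (w - 4)*(w - 2)*(w - 4)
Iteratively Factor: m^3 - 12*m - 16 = (m - 4)*(m^2 + 4*m + 4) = (m - 4)*(m + 2)*(m + 2)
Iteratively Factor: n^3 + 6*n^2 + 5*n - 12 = (n + 4)*(n^2 + 2*n - 3) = (n - 1)*(n + 4)*(n + 3)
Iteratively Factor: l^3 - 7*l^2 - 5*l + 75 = (l + 3)*(l^2 - 10*l + 25) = (l - 5)*(l + 3)*(l - 5)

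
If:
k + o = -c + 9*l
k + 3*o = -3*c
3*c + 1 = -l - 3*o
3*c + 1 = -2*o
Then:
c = -7/25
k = 27/25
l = 2/25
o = -2/25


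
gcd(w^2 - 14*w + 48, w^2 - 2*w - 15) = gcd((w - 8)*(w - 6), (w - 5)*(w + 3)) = 1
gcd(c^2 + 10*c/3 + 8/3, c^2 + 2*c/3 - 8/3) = c + 2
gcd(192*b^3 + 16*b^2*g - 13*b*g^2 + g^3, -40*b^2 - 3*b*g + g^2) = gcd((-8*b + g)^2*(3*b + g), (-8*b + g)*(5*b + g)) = 8*b - g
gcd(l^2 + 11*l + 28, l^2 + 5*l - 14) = l + 7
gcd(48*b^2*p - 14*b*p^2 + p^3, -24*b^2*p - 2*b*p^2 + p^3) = -6*b*p + p^2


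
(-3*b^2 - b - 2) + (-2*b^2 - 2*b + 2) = -5*b^2 - 3*b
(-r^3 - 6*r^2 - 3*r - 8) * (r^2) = -r^5 - 6*r^4 - 3*r^3 - 8*r^2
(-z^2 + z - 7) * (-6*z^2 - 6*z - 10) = 6*z^4 + 46*z^2 + 32*z + 70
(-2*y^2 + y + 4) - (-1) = -2*y^2 + y + 5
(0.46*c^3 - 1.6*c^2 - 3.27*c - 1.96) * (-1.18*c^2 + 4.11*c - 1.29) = -0.5428*c^5 + 3.7786*c^4 - 3.3108*c^3 - 9.0629*c^2 - 3.8373*c + 2.5284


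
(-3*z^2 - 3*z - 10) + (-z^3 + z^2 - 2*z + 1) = -z^3 - 2*z^2 - 5*z - 9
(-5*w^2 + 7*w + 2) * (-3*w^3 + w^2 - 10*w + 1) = 15*w^5 - 26*w^4 + 51*w^3 - 73*w^2 - 13*w + 2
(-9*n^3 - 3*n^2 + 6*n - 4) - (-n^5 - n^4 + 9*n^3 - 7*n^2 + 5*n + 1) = n^5 + n^4 - 18*n^3 + 4*n^2 + n - 5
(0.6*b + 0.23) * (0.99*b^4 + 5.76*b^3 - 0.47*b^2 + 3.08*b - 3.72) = 0.594*b^5 + 3.6837*b^4 + 1.0428*b^3 + 1.7399*b^2 - 1.5236*b - 0.8556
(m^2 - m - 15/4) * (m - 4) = m^3 - 5*m^2 + m/4 + 15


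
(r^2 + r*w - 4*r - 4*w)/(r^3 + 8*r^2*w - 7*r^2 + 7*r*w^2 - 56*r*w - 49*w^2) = (r - 4)/(r^2 + 7*r*w - 7*r - 49*w)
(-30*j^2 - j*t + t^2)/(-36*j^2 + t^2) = (5*j + t)/(6*j + t)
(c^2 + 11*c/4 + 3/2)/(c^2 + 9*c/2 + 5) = (4*c + 3)/(2*(2*c + 5))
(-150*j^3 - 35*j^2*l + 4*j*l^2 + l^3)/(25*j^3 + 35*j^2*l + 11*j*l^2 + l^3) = (-6*j + l)/(j + l)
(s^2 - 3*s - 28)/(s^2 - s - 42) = (s + 4)/(s + 6)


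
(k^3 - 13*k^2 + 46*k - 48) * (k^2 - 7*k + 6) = k^5 - 20*k^4 + 143*k^3 - 448*k^2 + 612*k - 288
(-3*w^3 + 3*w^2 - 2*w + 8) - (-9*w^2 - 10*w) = -3*w^3 + 12*w^2 + 8*w + 8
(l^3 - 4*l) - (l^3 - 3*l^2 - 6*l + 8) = 3*l^2 + 2*l - 8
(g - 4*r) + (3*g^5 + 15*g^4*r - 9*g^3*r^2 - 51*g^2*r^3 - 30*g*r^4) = 3*g^5 + 15*g^4*r - 9*g^3*r^2 - 51*g^2*r^3 - 30*g*r^4 + g - 4*r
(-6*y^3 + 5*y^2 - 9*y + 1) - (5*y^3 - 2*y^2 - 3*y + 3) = -11*y^3 + 7*y^2 - 6*y - 2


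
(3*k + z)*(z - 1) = 3*k*z - 3*k + z^2 - z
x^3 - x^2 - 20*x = x*(x - 5)*(x + 4)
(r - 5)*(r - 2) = r^2 - 7*r + 10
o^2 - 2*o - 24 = (o - 6)*(o + 4)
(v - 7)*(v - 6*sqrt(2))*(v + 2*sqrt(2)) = v^3 - 7*v^2 - 4*sqrt(2)*v^2 - 24*v + 28*sqrt(2)*v + 168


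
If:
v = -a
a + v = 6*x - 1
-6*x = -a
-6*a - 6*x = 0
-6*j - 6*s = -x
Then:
No Solution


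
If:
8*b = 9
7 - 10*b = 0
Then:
No Solution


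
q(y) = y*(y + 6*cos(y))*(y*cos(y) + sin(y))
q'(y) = y*(1 - 6*sin(y))*(y*cos(y) + sin(y)) + y*(y + 6*cos(y))*(-y*sin(y) + 2*cos(y)) + (y + 6*cos(y))*(y*cos(y) + sin(y)) = -y^3*sin(y) - 6*y^2*sin(2*y) + 4*y^2*cos(y) + 2*y*sin(y) + 12*y*cos(2*y) + 6*y + 3*sin(2*y)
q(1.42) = 3.96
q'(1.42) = -9.26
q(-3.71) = 119.20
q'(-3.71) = 8.32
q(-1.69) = -3.22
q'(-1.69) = 3.43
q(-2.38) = 16.52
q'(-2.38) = -69.01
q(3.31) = 29.58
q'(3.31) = -1.62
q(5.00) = 15.39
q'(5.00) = 198.27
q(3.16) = 28.51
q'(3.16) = 15.29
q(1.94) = -0.10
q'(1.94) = -1.02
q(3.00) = 24.95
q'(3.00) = 28.21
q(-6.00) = -7.86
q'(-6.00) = -15.78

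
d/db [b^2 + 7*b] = 2*b + 7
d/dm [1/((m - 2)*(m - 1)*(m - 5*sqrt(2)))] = (-(m - 2)*(m - 1) - (m - 2)*(m - 5*sqrt(2)) - (m - 1)*(m - 5*sqrt(2)))/((m - 2)^2*(m - 1)^2*(m - 5*sqrt(2))^2)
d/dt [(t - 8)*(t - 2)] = 2*t - 10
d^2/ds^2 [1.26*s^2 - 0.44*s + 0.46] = 2.52000000000000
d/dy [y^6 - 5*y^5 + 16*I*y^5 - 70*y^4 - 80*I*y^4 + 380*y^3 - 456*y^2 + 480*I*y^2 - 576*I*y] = 6*y^5 + y^4*(-25 + 80*I) + y^3*(-280 - 320*I) + 1140*y^2 + y*(-912 + 960*I) - 576*I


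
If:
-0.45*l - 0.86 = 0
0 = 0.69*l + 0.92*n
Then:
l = -1.91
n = 1.43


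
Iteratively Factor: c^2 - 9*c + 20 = (c - 4)*(c - 5)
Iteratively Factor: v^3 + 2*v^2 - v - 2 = (v + 1)*(v^2 + v - 2) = (v + 1)*(v + 2)*(v - 1)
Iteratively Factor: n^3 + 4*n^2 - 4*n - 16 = (n - 2)*(n^2 + 6*n + 8) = (n - 2)*(n + 2)*(n + 4)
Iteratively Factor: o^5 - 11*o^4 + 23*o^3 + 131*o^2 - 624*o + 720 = (o - 4)*(o^4 - 7*o^3 - 5*o^2 + 111*o - 180) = (o - 4)*(o - 3)*(o^3 - 4*o^2 - 17*o + 60) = (o - 5)*(o - 4)*(o - 3)*(o^2 + o - 12) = (o - 5)*(o - 4)*(o - 3)*(o + 4)*(o - 3)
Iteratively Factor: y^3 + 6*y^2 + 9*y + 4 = (y + 1)*(y^2 + 5*y + 4) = (y + 1)*(y + 4)*(y + 1)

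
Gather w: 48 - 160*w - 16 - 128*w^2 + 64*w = -128*w^2 - 96*w + 32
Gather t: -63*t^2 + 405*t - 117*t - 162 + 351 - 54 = -63*t^2 + 288*t + 135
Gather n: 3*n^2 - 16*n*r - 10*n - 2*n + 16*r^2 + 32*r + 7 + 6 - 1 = 3*n^2 + n*(-16*r - 12) + 16*r^2 + 32*r + 12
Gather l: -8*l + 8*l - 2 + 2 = 0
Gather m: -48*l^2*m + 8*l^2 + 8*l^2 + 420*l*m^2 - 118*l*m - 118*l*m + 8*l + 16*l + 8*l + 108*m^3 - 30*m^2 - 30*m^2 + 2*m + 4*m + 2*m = 16*l^2 + 32*l + 108*m^3 + m^2*(420*l - 60) + m*(-48*l^2 - 236*l + 8)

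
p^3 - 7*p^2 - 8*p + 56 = (p - 7)*(p - 2*sqrt(2))*(p + 2*sqrt(2))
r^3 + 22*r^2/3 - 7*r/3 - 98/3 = (r - 2)*(r + 7/3)*(r + 7)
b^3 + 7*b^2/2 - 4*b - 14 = (b - 2)*(b + 2)*(b + 7/2)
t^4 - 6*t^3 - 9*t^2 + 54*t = t*(t - 6)*(t - 3)*(t + 3)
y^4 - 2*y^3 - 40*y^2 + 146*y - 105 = (y - 5)*(y - 3)*(y - 1)*(y + 7)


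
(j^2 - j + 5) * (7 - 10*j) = -10*j^3 + 17*j^2 - 57*j + 35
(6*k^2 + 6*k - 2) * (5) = 30*k^2 + 30*k - 10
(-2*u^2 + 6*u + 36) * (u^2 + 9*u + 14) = -2*u^4 - 12*u^3 + 62*u^2 + 408*u + 504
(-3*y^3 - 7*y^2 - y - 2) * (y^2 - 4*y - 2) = -3*y^5 + 5*y^4 + 33*y^3 + 16*y^2 + 10*y + 4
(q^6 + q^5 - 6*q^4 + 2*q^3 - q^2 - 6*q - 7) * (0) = 0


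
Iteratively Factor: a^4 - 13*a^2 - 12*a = (a + 1)*(a^3 - a^2 - 12*a) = (a + 1)*(a + 3)*(a^2 - 4*a) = a*(a + 1)*(a + 3)*(a - 4)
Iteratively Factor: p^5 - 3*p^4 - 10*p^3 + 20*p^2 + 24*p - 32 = (p - 2)*(p^4 - p^3 - 12*p^2 - 4*p + 16) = (p - 2)*(p + 2)*(p^3 - 3*p^2 - 6*p + 8) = (p - 2)*(p - 1)*(p + 2)*(p^2 - 2*p - 8) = (p - 2)*(p - 1)*(p + 2)^2*(p - 4)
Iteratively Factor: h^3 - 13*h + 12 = (h - 1)*(h^2 + h - 12) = (h - 3)*(h - 1)*(h + 4)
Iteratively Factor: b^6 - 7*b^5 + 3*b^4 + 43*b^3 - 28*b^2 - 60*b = (b)*(b^5 - 7*b^4 + 3*b^3 + 43*b^2 - 28*b - 60) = b*(b - 3)*(b^4 - 4*b^3 - 9*b^2 + 16*b + 20) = b*(b - 3)*(b + 1)*(b^3 - 5*b^2 - 4*b + 20) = b*(b - 3)*(b - 2)*(b + 1)*(b^2 - 3*b - 10) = b*(b - 3)*(b - 2)*(b + 1)*(b + 2)*(b - 5)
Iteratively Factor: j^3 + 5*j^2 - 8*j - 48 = (j + 4)*(j^2 + j - 12) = (j + 4)^2*(j - 3)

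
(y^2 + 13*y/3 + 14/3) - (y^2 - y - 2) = 16*y/3 + 20/3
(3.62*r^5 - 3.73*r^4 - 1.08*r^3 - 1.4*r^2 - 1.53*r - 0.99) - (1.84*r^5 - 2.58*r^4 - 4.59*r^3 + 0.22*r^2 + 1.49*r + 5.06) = 1.78*r^5 - 1.15*r^4 + 3.51*r^3 - 1.62*r^2 - 3.02*r - 6.05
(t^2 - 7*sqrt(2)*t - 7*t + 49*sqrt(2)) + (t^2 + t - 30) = 2*t^2 - 7*sqrt(2)*t - 6*t - 30 + 49*sqrt(2)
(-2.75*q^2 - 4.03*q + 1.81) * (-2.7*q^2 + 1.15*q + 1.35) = 7.425*q^4 + 7.7185*q^3 - 13.234*q^2 - 3.359*q + 2.4435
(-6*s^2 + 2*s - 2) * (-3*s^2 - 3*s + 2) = 18*s^4 + 12*s^3 - 12*s^2 + 10*s - 4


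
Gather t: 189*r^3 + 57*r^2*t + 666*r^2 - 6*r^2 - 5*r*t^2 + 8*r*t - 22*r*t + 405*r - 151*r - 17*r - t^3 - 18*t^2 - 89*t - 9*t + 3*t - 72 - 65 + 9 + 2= 189*r^3 + 660*r^2 + 237*r - t^3 + t^2*(-5*r - 18) + t*(57*r^2 - 14*r - 95) - 126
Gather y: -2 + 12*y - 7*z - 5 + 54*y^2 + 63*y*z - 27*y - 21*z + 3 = 54*y^2 + y*(63*z - 15) - 28*z - 4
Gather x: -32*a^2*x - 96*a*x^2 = -32*a^2*x - 96*a*x^2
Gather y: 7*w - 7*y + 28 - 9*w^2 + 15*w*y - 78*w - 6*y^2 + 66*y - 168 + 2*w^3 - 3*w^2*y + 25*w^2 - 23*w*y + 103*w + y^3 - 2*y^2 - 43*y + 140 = 2*w^3 + 16*w^2 + 32*w + y^3 - 8*y^2 + y*(-3*w^2 - 8*w + 16)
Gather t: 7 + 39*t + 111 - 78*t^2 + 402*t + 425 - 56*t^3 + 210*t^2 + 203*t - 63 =-56*t^3 + 132*t^2 + 644*t + 480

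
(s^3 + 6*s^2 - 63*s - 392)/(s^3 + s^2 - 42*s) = (s^2 - s - 56)/(s*(s - 6))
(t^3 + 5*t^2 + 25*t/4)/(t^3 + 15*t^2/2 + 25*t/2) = (t + 5/2)/(t + 5)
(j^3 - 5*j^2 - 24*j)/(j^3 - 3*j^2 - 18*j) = (j - 8)/(j - 6)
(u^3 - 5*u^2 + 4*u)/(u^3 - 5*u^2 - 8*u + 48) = u*(u - 1)/(u^2 - u - 12)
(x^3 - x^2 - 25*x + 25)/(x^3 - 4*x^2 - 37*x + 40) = (x - 5)/(x - 8)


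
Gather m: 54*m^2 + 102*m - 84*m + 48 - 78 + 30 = 54*m^2 + 18*m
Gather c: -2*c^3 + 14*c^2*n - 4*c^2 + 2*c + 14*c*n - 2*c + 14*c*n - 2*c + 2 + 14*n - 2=-2*c^3 + c^2*(14*n - 4) + c*(28*n - 2) + 14*n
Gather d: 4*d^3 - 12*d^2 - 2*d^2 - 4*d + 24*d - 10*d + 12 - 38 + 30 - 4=4*d^3 - 14*d^2 + 10*d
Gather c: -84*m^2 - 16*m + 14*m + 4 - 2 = -84*m^2 - 2*m + 2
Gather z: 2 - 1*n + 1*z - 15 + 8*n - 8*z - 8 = 7*n - 7*z - 21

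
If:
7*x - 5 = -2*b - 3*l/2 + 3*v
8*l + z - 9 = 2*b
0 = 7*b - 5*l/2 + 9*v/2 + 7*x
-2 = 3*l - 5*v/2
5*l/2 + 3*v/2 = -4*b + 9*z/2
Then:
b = -6398/2265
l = 283/453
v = 234/151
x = 65057/31710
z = -3731/2265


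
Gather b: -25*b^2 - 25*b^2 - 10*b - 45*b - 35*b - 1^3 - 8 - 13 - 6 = -50*b^2 - 90*b - 28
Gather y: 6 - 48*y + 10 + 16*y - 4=12 - 32*y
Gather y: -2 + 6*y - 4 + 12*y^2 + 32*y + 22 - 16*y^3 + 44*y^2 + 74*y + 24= -16*y^3 + 56*y^2 + 112*y + 40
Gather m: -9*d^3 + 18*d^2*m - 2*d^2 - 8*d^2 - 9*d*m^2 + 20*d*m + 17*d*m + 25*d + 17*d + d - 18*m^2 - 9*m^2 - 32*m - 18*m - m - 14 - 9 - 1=-9*d^3 - 10*d^2 + 43*d + m^2*(-9*d - 27) + m*(18*d^2 + 37*d - 51) - 24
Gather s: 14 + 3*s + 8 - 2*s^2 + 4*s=-2*s^2 + 7*s + 22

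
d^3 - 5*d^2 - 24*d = d*(d - 8)*(d + 3)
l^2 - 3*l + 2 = (l - 2)*(l - 1)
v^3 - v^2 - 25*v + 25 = (v - 5)*(v - 1)*(v + 5)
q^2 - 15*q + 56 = (q - 8)*(q - 7)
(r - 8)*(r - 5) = r^2 - 13*r + 40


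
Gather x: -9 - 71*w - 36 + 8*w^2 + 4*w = 8*w^2 - 67*w - 45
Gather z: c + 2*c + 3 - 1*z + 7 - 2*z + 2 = 3*c - 3*z + 12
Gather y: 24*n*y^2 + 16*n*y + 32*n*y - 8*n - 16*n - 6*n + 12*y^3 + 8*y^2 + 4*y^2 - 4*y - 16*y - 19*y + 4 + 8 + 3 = -30*n + 12*y^3 + y^2*(24*n + 12) + y*(48*n - 39) + 15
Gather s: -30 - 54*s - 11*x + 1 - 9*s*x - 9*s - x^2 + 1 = s*(-9*x - 63) - x^2 - 11*x - 28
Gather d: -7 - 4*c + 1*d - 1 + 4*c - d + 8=0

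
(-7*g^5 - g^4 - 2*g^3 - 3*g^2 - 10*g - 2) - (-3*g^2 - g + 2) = -7*g^5 - g^4 - 2*g^3 - 9*g - 4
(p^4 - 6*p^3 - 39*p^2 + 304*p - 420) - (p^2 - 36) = p^4 - 6*p^3 - 40*p^2 + 304*p - 384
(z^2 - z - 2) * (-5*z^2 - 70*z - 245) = -5*z^4 - 65*z^3 - 165*z^2 + 385*z + 490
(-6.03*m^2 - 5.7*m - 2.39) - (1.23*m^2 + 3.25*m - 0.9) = -7.26*m^2 - 8.95*m - 1.49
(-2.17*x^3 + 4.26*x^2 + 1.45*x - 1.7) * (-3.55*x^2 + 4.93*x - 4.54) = 7.7035*x^5 - 25.8211*x^4 + 25.7061*x^3 - 6.1569*x^2 - 14.964*x + 7.718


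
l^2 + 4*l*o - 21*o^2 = (l - 3*o)*(l + 7*o)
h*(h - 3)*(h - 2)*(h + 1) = h^4 - 4*h^3 + h^2 + 6*h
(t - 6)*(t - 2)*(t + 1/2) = t^3 - 15*t^2/2 + 8*t + 6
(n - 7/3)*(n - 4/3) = n^2 - 11*n/3 + 28/9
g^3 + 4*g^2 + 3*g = g*(g + 1)*(g + 3)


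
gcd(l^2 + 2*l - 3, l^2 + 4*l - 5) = l - 1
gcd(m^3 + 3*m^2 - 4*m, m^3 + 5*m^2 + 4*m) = m^2 + 4*m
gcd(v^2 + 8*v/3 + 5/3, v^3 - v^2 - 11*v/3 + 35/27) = v + 5/3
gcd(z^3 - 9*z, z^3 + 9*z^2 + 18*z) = z^2 + 3*z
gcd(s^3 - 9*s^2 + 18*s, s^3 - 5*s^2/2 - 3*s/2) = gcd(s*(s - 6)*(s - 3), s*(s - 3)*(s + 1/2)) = s^2 - 3*s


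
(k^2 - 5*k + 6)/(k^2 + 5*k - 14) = (k - 3)/(k + 7)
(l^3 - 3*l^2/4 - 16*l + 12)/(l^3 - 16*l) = (l - 3/4)/l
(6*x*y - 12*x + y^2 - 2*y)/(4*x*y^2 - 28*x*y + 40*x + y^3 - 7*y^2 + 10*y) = (6*x + y)/(4*x*y - 20*x + y^2 - 5*y)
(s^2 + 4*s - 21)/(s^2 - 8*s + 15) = (s + 7)/(s - 5)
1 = 1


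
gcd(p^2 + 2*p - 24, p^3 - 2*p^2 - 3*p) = 1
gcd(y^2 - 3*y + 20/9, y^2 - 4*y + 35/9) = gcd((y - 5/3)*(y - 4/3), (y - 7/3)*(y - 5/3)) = y - 5/3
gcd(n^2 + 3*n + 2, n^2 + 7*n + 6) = n + 1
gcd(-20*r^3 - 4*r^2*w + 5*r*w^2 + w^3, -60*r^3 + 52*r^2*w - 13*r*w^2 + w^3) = 2*r - w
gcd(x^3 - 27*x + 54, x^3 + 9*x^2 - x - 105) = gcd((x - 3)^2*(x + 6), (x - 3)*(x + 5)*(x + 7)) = x - 3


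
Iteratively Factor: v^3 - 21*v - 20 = (v + 1)*(v^2 - v - 20) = (v - 5)*(v + 1)*(v + 4)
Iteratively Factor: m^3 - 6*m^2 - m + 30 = (m - 3)*(m^2 - 3*m - 10) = (m - 3)*(m + 2)*(m - 5)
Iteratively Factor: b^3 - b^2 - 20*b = (b)*(b^2 - b - 20) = b*(b - 5)*(b + 4)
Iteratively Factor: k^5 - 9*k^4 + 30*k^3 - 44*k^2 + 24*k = (k)*(k^4 - 9*k^3 + 30*k^2 - 44*k + 24) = k*(k - 3)*(k^3 - 6*k^2 + 12*k - 8) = k*(k - 3)*(k - 2)*(k^2 - 4*k + 4) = k*(k - 3)*(k - 2)^2*(k - 2)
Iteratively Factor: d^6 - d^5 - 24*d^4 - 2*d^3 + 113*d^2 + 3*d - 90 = (d - 2)*(d^5 + d^4 - 22*d^3 - 46*d^2 + 21*d + 45) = (d - 2)*(d - 1)*(d^4 + 2*d^3 - 20*d^2 - 66*d - 45) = (d - 5)*(d - 2)*(d - 1)*(d^3 + 7*d^2 + 15*d + 9) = (d - 5)*(d - 2)*(d - 1)*(d + 3)*(d^2 + 4*d + 3) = (d - 5)*(d - 2)*(d - 1)*(d + 1)*(d + 3)*(d + 3)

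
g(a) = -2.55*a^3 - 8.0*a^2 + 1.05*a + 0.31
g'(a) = -7.65*a^2 - 16.0*a + 1.05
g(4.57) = -405.35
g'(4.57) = -231.84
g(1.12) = -12.13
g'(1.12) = -26.47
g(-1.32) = -9.15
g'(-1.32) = 8.84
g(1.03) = -9.88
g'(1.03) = -23.55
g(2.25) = -66.87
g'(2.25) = -73.68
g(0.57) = -2.16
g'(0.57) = -10.56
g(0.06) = 0.34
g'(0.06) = 0.06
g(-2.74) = -10.17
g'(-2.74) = -12.54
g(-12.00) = 3242.11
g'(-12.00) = -908.55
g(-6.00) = 256.81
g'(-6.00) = -178.35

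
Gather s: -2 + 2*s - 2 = 2*s - 4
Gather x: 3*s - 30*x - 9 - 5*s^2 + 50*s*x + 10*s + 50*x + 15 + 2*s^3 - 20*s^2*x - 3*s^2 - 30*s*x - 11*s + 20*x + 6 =2*s^3 - 8*s^2 + 2*s + x*(-20*s^2 + 20*s + 40) + 12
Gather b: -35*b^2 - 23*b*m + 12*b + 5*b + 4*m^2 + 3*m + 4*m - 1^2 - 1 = -35*b^2 + b*(17 - 23*m) + 4*m^2 + 7*m - 2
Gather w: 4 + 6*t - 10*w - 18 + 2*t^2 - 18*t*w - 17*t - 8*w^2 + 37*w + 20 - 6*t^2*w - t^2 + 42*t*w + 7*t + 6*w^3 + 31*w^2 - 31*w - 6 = t^2 - 4*t + 6*w^3 + 23*w^2 + w*(-6*t^2 + 24*t - 4)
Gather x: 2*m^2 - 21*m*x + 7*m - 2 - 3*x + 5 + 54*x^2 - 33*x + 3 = 2*m^2 + 7*m + 54*x^2 + x*(-21*m - 36) + 6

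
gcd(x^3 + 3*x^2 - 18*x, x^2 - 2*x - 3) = x - 3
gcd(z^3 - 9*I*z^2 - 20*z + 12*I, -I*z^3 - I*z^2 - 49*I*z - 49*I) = 1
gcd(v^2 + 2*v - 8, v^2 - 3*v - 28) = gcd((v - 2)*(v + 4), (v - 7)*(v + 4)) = v + 4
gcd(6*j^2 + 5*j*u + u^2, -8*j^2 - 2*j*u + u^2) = 2*j + u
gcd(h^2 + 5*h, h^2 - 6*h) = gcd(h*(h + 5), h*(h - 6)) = h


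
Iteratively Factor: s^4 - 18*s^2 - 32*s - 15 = (s + 1)*(s^3 - s^2 - 17*s - 15) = (s - 5)*(s + 1)*(s^2 + 4*s + 3) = (s - 5)*(s + 1)*(s + 3)*(s + 1)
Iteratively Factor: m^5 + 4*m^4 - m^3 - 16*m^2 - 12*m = (m + 2)*(m^4 + 2*m^3 - 5*m^2 - 6*m) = (m + 2)*(m + 3)*(m^3 - m^2 - 2*m) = m*(m + 2)*(m + 3)*(m^2 - m - 2) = m*(m - 2)*(m + 2)*(m + 3)*(m + 1)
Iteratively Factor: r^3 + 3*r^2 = (r)*(r^2 + 3*r) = r*(r + 3)*(r)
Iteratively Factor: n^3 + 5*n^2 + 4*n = (n + 1)*(n^2 + 4*n) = n*(n + 1)*(n + 4)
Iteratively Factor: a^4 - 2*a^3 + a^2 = (a)*(a^3 - 2*a^2 + a) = a^2*(a^2 - 2*a + 1) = a^2*(a - 1)*(a - 1)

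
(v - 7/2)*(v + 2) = v^2 - 3*v/2 - 7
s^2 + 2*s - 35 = (s - 5)*(s + 7)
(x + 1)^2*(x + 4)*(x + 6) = x^4 + 12*x^3 + 45*x^2 + 58*x + 24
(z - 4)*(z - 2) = z^2 - 6*z + 8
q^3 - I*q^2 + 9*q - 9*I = (q - 3*I)*(q - I)*(q + 3*I)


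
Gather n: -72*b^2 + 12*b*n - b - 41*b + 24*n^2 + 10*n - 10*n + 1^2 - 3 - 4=-72*b^2 + 12*b*n - 42*b + 24*n^2 - 6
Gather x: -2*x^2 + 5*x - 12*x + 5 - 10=-2*x^2 - 7*x - 5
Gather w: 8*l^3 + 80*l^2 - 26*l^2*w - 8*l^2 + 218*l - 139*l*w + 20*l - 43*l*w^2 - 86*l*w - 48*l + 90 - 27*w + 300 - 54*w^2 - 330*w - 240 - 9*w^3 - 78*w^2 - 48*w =8*l^3 + 72*l^2 + 190*l - 9*w^3 + w^2*(-43*l - 132) + w*(-26*l^2 - 225*l - 405) + 150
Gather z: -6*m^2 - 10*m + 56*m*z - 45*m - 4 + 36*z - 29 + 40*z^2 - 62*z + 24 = -6*m^2 - 55*m + 40*z^2 + z*(56*m - 26) - 9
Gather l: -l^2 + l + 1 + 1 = -l^2 + l + 2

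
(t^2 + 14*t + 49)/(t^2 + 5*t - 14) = (t + 7)/(t - 2)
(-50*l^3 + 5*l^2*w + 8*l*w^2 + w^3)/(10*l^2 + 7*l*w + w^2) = (-10*l^2 + 3*l*w + w^2)/(2*l + w)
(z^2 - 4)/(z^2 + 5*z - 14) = (z + 2)/(z + 7)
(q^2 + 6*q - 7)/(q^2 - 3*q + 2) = (q + 7)/(q - 2)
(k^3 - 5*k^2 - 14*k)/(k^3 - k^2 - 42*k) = (k + 2)/(k + 6)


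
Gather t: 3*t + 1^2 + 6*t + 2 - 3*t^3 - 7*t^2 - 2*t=-3*t^3 - 7*t^2 + 7*t + 3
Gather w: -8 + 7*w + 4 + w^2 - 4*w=w^2 + 3*w - 4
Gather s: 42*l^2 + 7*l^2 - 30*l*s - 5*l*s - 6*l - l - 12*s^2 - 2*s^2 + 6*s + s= 49*l^2 - 7*l - 14*s^2 + s*(7 - 35*l)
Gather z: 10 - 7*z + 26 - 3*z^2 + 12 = -3*z^2 - 7*z + 48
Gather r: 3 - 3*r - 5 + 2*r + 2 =-r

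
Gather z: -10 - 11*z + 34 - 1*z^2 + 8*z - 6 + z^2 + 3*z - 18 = 0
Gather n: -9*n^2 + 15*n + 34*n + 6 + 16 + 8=-9*n^2 + 49*n + 30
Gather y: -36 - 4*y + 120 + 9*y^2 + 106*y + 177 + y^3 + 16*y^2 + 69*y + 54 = y^3 + 25*y^2 + 171*y + 315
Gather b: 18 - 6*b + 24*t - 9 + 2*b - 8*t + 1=-4*b + 16*t + 10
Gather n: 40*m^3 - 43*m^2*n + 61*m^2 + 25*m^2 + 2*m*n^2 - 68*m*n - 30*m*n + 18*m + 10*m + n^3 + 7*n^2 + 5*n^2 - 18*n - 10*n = 40*m^3 + 86*m^2 + 28*m + n^3 + n^2*(2*m + 12) + n*(-43*m^2 - 98*m - 28)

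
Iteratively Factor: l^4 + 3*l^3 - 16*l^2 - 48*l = (l - 4)*(l^3 + 7*l^2 + 12*l) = (l - 4)*(l + 3)*(l^2 + 4*l) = (l - 4)*(l + 3)*(l + 4)*(l)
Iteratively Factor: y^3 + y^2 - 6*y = (y - 2)*(y^2 + 3*y) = (y - 2)*(y + 3)*(y)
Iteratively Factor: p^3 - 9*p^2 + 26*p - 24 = (p - 3)*(p^2 - 6*p + 8) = (p - 3)*(p - 2)*(p - 4)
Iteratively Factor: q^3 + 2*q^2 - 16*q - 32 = (q + 4)*(q^2 - 2*q - 8) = (q + 2)*(q + 4)*(q - 4)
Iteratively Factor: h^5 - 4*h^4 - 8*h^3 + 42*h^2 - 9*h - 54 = (h - 3)*(h^4 - h^3 - 11*h^2 + 9*h + 18) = (h - 3)*(h + 3)*(h^3 - 4*h^2 + h + 6) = (h - 3)*(h - 2)*(h + 3)*(h^2 - 2*h - 3) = (h - 3)*(h - 2)*(h + 1)*(h + 3)*(h - 3)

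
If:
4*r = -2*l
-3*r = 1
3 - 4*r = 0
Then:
No Solution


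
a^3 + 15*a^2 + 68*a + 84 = (a + 2)*(a + 6)*(a + 7)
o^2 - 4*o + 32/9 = (o - 8/3)*(o - 4/3)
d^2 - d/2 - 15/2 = (d - 3)*(d + 5/2)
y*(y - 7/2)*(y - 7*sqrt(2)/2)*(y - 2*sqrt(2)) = y^4 - 11*sqrt(2)*y^3/2 - 7*y^3/2 + 14*y^2 + 77*sqrt(2)*y^2/4 - 49*y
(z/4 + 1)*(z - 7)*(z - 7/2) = z^3/4 - 13*z^2/8 - 35*z/8 + 49/2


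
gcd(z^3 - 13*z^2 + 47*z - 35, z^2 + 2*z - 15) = 1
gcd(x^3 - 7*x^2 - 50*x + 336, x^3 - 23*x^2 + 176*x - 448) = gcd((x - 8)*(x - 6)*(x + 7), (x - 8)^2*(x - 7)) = x - 8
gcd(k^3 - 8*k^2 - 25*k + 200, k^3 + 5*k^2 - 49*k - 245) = k + 5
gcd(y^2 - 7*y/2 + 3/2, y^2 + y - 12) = y - 3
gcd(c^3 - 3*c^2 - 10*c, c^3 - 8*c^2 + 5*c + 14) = 1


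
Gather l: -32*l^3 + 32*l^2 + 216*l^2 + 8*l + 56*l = -32*l^3 + 248*l^2 + 64*l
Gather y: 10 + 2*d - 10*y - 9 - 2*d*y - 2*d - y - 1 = y*(-2*d - 11)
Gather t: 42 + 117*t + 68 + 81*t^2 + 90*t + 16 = 81*t^2 + 207*t + 126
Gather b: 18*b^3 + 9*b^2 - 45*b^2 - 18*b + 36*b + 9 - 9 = 18*b^3 - 36*b^2 + 18*b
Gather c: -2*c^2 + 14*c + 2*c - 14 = -2*c^2 + 16*c - 14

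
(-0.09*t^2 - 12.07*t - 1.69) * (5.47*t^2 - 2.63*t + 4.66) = -0.4923*t^4 - 65.7862*t^3 + 22.0804*t^2 - 51.8015*t - 7.8754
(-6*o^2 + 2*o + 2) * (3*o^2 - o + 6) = -18*o^4 + 12*o^3 - 32*o^2 + 10*o + 12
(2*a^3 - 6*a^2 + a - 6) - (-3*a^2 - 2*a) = 2*a^3 - 3*a^2 + 3*a - 6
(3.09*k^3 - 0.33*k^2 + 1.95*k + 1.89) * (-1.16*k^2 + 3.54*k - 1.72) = -3.5844*k^5 + 11.3214*k^4 - 8.745*k^3 + 5.2782*k^2 + 3.3366*k - 3.2508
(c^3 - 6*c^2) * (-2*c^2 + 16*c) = -2*c^5 + 28*c^4 - 96*c^3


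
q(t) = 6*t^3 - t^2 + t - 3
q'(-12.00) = 2617.00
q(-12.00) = -10527.00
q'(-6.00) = 661.00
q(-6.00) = -1341.00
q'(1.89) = 61.52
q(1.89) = 35.83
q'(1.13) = 21.72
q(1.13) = 5.51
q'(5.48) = 530.59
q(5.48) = 959.85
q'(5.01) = 442.78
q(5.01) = 731.42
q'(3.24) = 183.48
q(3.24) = 193.82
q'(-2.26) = 97.46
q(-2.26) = -79.63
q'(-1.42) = 40.14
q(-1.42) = -23.62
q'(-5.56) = 568.56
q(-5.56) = -1070.75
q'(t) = 18*t^2 - 2*t + 1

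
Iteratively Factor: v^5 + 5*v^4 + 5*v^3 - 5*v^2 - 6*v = (v)*(v^4 + 5*v^3 + 5*v^2 - 5*v - 6) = v*(v + 1)*(v^3 + 4*v^2 + v - 6) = v*(v - 1)*(v + 1)*(v^2 + 5*v + 6) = v*(v - 1)*(v + 1)*(v + 3)*(v + 2)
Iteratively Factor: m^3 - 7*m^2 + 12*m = (m - 4)*(m^2 - 3*m) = (m - 4)*(m - 3)*(m)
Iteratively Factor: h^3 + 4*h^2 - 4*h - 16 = (h - 2)*(h^2 + 6*h + 8) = (h - 2)*(h + 2)*(h + 4)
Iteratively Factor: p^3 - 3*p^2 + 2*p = (p - 1)*(p^2 - 2*p) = (p - 2)*(p - 1)*(p)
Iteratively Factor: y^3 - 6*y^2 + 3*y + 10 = (y + 1)*(y^2 - 7*y + 10) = (y - 2)*(y + 1)*(y - 5)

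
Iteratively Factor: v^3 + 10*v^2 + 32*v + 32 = (v + 2)*(v^2 + 8*v + 16) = (v + 2)*(v + 4)*(v + 4)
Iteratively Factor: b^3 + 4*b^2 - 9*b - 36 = (b + 3)*(b^2 + b - 12) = (b + 3)*(b + 4)*(b - 3)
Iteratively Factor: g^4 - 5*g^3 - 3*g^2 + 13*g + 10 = (g - 2)*(g^3 - 3*g^2 - 9*g - 5) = (g - 2)*(g + 1)*(g^2 - 4*g - 5) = (g - 5)*(g - 2)*(g + 1)*(g + 1)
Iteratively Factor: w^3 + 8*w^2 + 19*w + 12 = (w + 1)*(w^2 + 7*w + 12) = (w + 1)*(w + 3)*(w + 4)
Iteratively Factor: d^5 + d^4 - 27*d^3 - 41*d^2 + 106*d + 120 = (d + 3)*(d^4 - 2*d^3 - 21*d^2 + 22*d + 40) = (d - 2)*(d + 3)*(d^3 - 21*d - 20) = (d - 2)*(d + 3)*(d + 4)*(d^2 - 4*d - 5) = (d - 5)*(d - 2)*(d + 3)*(d + 4)*(d + 1)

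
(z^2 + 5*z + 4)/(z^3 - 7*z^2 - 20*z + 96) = (z + 1)/(z^2 - 11*z + 24)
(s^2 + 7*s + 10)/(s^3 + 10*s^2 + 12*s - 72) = (s^2 + 7*s + 10)/(s^3 + 10*s^2 + 12*s - 72)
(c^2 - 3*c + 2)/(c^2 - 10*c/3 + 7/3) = 3*(c - 2)/(3*c - 7)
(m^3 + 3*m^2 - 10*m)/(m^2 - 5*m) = (m^2 + 3*m - 10)/(m - 5)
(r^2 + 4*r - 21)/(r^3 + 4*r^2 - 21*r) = 1/r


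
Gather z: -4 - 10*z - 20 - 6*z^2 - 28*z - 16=-6*z^2 - 38*z - 40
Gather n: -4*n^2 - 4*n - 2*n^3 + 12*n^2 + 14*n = -2*n^3 + 8*n^2 + 10*n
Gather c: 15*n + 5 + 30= 15*n + 35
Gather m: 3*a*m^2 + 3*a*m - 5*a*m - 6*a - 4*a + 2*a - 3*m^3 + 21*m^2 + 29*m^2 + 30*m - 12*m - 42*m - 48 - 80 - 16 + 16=-8*a - 3*m^3 + m^2*(3*a + 50) + m*(-2*a - 24) - 128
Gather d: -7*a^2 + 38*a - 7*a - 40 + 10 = -7*a^2 + 31*a - 30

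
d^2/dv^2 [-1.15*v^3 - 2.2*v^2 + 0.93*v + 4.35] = -6.9*v - 4.4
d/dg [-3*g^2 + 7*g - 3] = 7 - 6*g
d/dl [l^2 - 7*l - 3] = 2*l - 7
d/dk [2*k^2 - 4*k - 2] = 4*k - 4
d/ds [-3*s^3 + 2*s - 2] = 2 - 9*s^2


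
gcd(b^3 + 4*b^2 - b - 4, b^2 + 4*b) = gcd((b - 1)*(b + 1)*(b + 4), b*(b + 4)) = b + 4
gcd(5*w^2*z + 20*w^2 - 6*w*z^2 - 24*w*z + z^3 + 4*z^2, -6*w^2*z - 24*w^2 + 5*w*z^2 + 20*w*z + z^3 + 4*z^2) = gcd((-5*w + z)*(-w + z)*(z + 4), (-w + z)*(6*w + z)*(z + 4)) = -w*z - 4*w + z^2 + 4*z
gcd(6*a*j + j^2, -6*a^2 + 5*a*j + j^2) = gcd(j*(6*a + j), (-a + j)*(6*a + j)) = 6*a + j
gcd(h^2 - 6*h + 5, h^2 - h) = h - 1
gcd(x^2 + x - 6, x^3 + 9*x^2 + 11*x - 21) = x + 3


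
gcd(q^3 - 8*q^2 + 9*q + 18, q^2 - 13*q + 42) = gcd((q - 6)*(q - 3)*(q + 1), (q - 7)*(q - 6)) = q - 6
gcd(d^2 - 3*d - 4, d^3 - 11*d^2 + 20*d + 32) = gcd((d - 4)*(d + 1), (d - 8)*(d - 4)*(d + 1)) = d^2 - 3*d - 4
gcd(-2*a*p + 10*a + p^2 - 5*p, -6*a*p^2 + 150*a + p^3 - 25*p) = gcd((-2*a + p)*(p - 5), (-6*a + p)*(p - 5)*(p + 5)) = p - 5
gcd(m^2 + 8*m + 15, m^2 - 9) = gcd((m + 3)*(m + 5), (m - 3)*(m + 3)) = m + 3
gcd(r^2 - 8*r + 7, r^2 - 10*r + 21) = r - 7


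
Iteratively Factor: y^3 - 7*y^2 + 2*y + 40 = (y - 4)*(y^2 - 3*y - 10) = (y - 4)*(y + 2)*(y - 5)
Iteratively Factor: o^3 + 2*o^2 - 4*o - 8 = (o + 2)*(o^2 - 4) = (o + 2)^2*(o - 2)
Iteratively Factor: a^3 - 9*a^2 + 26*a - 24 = (a - 4)*(a^2 - 5*a + 6) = (a - 4)*(a - 3)*(a - 2)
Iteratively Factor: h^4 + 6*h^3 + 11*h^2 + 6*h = (h + 2)*(h^3 + 4*h^2 + 3*h) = h*(h + 2)*(h^2 + 4*h + 3) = h*(h + 2)*(h + 3)*(h + 1)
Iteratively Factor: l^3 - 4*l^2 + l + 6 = (l + 1)*(l^2 - 5*l + 6) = (l - 2)*(l + 1)*(l - 3)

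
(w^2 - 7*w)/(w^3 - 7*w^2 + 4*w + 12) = w*(w - 7)/(w^3 - 7*w^2 + 4*w + 12)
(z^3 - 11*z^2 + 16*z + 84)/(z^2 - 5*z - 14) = z - 6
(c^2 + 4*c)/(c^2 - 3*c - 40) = c*(c + 4)/(c^2 - 3*c - 40)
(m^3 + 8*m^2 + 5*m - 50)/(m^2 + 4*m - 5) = (m^2 + 3*m - 10)/(m - 1)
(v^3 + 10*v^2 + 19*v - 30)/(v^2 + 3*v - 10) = (v^2 + 5*v - 6)/(v - 2)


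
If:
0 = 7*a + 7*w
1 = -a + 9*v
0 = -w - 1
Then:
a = 1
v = 2/9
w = -1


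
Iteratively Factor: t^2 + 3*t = (t)*(t + 3)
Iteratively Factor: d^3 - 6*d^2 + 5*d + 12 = (d + 1)*(d^2 - 7*d + 12) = (d - 3)*(d + 1)*(d - 4)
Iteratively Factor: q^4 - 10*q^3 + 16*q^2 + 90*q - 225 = (q - 3)*(q^3 - 7*q^2 - 5*q + 75) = (q - 3)*(q + 3)*(q^2 - 10*q + 25) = (q - 5)*(q - 3)*(q + 3)*(q - 5)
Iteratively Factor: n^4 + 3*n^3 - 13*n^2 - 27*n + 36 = (n + 4)*(n^3 - n^2 - 9*n + 9) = (n - 1)*(n + 4)*(n^2 - 9) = (n - 1)*(n + 3)*(n + 4)*(n - 3)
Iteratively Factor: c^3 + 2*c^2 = (c + 2)*(c^2) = c*(c + 2)*(c)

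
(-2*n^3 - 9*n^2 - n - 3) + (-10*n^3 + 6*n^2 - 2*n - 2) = -12*n^3 - 3*n^2 - 3*n - 5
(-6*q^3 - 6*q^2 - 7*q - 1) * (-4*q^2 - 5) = 24*q^5 + 24*q^4 + 58*q^3 + 34*q^2 + 35*q + 5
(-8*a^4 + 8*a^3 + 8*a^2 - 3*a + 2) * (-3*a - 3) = 24*a^5 - 48*a^3 - 15*a^2 + 3*a - 6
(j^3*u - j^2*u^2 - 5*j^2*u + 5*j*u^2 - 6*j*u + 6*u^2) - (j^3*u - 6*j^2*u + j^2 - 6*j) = -j^2*u^2 + j^2*u - j^2 + 5*j*u^2 - 6*j*u + 6*j + 6*u^2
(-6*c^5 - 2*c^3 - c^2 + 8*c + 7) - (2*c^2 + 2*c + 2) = -6*c^5 - 2*c^3 - 3*c^2 + 6*c + 5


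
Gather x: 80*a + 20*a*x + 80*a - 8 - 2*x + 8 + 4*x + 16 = 160*a + x*(20*a + 2) + 16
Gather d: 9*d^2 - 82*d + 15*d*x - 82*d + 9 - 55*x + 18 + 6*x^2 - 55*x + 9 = 9*d^2 + d*(15*x - 164) + 6*x^2 - 110*x + 36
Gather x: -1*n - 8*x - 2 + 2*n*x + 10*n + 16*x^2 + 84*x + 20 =9*n + 16*x^2 + x*(2*n + 76) + 18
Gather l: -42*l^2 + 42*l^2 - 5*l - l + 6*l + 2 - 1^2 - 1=0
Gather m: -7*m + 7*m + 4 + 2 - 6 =0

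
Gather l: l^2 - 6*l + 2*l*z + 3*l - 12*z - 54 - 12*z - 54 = l^2 + l*(2*z - 3) - 24*z - 108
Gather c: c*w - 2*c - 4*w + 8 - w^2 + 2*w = c*(w - 2) - w^2 - 2*w + 8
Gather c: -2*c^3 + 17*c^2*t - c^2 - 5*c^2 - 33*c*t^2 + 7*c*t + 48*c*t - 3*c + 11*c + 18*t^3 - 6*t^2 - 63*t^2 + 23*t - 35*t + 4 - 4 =-2*c^3 + c^2*(17*t - 6) + c*(-33*t^2 + 55*t + 8) + 18*t^3 - 69*t^2 - 12*t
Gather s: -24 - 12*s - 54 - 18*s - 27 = -30*s - 105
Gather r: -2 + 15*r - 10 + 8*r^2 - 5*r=8*r^2 + 10*r - 12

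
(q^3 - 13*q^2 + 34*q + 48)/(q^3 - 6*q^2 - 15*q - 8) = (q - 6)/(q + 1)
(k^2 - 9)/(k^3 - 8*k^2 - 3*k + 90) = (k - 3)/(k^2 - 11*k + 30)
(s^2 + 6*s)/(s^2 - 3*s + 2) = s*(s + 6)/(s^2 - 3*s + 2)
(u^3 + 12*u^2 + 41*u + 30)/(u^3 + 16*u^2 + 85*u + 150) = (u + 1)/(u + 5)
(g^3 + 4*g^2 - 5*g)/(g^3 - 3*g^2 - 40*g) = (g - 1)/(g - 8)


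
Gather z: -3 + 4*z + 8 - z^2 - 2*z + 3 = -z^2 + 2*z + 8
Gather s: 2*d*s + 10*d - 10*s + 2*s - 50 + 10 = 10*d + s*(2*d - 8) - 40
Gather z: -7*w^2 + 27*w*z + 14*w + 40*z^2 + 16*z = -7*w^2 + 14*w + 40*z^2 + z*(27*w + 16)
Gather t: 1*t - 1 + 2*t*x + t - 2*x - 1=t*(2*x + 2) - 2*x - 2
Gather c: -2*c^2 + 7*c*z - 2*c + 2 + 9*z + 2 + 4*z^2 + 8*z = -2*c^2 + c*(7*z - 2) + 4*z^2 + 17*z + 4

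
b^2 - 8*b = b*(b - 8)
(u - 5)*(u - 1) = u^2 - 6*u + 5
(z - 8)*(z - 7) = z^2 - 15*z + 56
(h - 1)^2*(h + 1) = h^3 - h^2 - h + 1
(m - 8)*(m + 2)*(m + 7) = m^3 + m^2 - 58*m - 112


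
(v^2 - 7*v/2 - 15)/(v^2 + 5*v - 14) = (v^2 - 7*v/2 - 15)/(v^2 + 5*v - 14)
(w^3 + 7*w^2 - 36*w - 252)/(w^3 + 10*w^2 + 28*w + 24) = (w^2 + w - 42)/(w^2 + 4*w + 4)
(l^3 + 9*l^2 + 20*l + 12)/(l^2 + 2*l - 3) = (l^3 + 9*l^2 + 20*l + 12)/(l^2 + 2*l - 3)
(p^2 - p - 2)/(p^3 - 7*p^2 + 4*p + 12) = 1/(p - 6)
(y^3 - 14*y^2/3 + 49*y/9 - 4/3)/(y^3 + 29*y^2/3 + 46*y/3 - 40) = (y^2 - 10*y/3 + 1)/(y^2 + 11*y + 30)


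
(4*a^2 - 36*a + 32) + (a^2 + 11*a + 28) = 5*a^2 - 25*a + 60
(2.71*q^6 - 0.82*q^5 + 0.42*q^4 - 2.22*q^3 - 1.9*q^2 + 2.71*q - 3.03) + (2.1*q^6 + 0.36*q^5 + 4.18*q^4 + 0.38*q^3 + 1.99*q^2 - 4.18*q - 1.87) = 4.81*q^6 - 0.46*q^5 + 4.6*q^4 - 1.84*q^3 + 0.0900000000000001*q^2 - 1.47*q - 4.9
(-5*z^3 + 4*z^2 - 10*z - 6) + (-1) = -5*z^3 + 4*z^2 - 10*z - 7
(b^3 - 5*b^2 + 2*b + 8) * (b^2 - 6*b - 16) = b^5 - 11*b^4 + 16*b^3 + 76*b^2 - 80*b - 128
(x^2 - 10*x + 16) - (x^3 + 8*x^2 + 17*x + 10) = -x^3 - 7*x^2 - 27*x + 6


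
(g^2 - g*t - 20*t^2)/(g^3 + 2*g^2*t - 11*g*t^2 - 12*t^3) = (-g + 5*t)/(-g^2 + 2*g*t + 3*t^2)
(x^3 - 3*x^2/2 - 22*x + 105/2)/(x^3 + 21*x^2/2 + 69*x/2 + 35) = (2*x^2 - 13*x + 21)/(2*x^2 + 11*x + 14)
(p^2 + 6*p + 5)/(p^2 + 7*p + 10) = (p + 1)/(p + 2)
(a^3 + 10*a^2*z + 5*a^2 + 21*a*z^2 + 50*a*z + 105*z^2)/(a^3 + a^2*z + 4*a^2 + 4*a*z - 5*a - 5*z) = (a^2 + 10*a*z + 21*z^2)/(a^2 + a*z - a - z)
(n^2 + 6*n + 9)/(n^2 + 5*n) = (n^2 + 6*n + 9)/(n*(n + 5))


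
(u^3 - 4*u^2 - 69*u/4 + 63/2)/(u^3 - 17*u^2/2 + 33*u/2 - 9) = (u + 7/2)/(u - 1)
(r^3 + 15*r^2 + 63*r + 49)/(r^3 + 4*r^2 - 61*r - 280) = (r^2 + 8*r + 7)/(r^2 - 3*r - 40)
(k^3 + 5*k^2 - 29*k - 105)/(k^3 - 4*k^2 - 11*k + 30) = (k + 7)/(k - 2)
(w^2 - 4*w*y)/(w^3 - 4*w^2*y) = 1/w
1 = 1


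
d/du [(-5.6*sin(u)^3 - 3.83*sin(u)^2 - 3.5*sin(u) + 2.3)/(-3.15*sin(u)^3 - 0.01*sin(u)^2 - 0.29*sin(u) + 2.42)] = -(7.105427357601e-15*sin(u)^5 + 12.0085*sin(u)^4 + 18.802*sin(u)^3 + 17.8453*sin(u)^2 + 18.4912*sin(u) + 7.803)*cos(u)/(9.9225*sin(u)^6 + 0.063*sin(u)^5 + 1.8271*sin(u)^4 - 15.2402*sin(u)^3 + 0.0357*sin(u)^2 - 1.4036*sin(u) + 5.8564)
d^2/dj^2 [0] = 0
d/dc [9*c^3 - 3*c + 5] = 27*c^2 - 3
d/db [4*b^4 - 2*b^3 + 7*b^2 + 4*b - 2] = 16*b^3 - 6*b^2 + 14*b + 4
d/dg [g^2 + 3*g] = 2*g + 3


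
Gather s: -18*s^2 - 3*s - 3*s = -18*s^2 - 6*s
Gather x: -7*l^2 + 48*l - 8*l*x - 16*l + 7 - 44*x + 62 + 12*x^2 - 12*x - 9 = -7*l^2 + 32*l + 12*x^2 + x*(-8*l - 56) + 60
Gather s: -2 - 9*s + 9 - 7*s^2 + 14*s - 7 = -7*s^2 + 5*s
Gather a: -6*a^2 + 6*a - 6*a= -6*a^2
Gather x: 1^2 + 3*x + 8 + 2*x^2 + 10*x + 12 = 2*x^2 + 13*x + 21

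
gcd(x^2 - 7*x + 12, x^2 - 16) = x - 4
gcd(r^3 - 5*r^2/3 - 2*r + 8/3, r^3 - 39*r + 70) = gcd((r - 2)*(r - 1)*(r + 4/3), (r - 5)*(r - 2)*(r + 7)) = r - 2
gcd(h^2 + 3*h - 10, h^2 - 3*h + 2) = h - 2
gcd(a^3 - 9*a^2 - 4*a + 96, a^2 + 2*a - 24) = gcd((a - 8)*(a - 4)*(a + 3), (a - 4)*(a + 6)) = a - 4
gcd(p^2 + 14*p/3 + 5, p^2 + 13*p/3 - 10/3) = 1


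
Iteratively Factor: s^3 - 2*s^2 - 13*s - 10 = (s + 1)*(s^2 - 3*s - 10) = (s + 1)*(s + 2)*(s - 5)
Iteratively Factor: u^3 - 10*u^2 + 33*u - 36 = (u - 3)*(u^2 - 7*u + 12) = (u - 4)*(u - 3)*(u - 3)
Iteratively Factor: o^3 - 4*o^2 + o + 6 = (o + 1)*(o^2 - 5*o + 6) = (o - 3)*(o + 1)*(o - 2)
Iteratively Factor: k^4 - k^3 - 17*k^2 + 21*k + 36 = (k - 3)*(k^3 + 2*k^2 - 11*k - 12) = (k - 3)*(k + 4)*(k^2 - 2*k - 3) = (k - 3)*(k + 1)*(k + 4)*(k - 3)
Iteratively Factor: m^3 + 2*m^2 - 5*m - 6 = (m + 3)*(m^2 - m - 2) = (m - 2)*(m + 3)*(m + 1)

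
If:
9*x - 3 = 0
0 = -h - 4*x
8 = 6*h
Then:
No Solution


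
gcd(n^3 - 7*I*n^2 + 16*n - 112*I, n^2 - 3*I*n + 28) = n^2 - 3*I*n + 28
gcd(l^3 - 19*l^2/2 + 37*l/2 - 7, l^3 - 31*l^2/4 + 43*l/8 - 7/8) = l^2 - 15*l/2 + 7/2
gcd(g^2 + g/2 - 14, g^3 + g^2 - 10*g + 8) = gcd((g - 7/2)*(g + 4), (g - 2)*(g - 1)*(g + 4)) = g + 4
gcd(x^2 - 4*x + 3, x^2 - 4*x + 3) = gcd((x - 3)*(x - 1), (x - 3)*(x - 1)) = x^2 - 4*x + 3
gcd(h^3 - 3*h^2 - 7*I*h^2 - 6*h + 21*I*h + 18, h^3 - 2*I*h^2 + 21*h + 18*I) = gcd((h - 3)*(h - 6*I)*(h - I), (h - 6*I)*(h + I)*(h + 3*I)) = h - 6*I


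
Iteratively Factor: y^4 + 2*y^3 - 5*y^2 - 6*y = (y)*(y^3 + 2*y^2 - 5*y - 6) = y*(y + 1)*(y^2 + y - 6) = y*(y - 2)*(y + 1)*(y + 3)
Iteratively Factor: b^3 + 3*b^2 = (b)*(b^2 + 3*b) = b^2*(b + 3)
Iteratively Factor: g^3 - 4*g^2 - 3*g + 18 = (g + 2)*(g^2 - 6*g + 9) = (g - 3)*(g + 2)*(g - 3)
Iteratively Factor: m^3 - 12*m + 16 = (m + 4)*(m^2 - 4*m + 4) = (m - 2)*(m + 4)*(m - 2)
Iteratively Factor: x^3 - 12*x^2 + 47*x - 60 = (x - 5)*(x^2 - 7*x + 12) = (x - 5)*(x - 3)*(x - 4)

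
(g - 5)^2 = g^2 - 10*g + 25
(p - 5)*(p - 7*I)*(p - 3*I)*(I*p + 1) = I*p^4 + 11*p^3 - 5*I*p^3 - 55*p^2 - 31*I*p^2 - 21*p + 155*I*p + 105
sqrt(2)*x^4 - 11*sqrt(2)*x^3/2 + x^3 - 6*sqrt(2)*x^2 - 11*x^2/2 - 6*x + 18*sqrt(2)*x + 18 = (x - 6)*(x - 3/2)*(x + 2)*(sqrt(2)*x + 1)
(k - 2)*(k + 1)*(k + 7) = k^3 + 6*k^2 - 9*k - 14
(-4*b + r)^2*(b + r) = 16*b^3 + 8*b^2*r - 7*b*r^2 + r^3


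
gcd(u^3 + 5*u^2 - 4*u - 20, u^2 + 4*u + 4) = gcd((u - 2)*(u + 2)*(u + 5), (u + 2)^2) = u + 2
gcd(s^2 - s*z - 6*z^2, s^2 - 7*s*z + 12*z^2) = -s + 3*z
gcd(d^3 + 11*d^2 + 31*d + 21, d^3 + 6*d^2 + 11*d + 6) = d^2 + 4*d + 3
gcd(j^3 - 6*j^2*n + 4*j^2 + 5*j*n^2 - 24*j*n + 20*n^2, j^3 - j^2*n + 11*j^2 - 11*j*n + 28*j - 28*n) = j^2 - j*n + 4*j - 4*n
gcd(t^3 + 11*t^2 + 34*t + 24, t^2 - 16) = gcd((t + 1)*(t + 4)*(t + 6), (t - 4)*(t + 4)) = t + 4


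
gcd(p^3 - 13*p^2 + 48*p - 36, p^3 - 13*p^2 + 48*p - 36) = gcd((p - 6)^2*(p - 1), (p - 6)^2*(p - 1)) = p^3 - 13*p^2 + 48*p - 36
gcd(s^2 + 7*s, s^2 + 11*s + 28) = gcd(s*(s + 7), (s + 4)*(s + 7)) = s + 7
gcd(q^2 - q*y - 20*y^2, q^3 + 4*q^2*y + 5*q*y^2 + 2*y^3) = 1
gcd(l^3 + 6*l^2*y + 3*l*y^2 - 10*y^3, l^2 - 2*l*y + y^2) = -l + y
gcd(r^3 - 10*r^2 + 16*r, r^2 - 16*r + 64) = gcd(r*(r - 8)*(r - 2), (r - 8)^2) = r - 8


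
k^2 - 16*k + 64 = (k - 8)^2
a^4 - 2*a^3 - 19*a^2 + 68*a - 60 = (a - 3)*(a - 2)^2*(a + 5)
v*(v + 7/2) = v^2 + 7*v/2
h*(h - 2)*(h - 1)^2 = h^4 - 4*h^3 + 5*h^2 - 2*h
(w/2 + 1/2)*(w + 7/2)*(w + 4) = w^3/2 + 17*w^2/4 + 43*w/4 + 7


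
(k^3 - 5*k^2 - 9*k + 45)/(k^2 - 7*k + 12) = (k^2 - 2*k - 15)/(k - 4)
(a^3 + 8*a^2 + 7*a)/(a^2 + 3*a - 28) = a*(a + 1)/(a - 4)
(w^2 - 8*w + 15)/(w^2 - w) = (w^2 - 8*w + 15)/(w*(w - 1))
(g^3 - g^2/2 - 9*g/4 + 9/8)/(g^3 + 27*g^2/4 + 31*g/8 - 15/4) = (4*g^2 - 9)/(4*g^2 + 29*g + 30)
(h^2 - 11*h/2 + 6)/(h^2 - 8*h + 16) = (h - 3/2)/(h - 4)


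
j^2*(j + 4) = j^3 + 4*j^2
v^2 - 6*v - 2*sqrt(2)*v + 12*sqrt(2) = (v - 6)*(v - 2*sqrt(2))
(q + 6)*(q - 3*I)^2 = q^3 + 6*q^2 - 6*I*q^2 - 9*q - 36*I*q - 54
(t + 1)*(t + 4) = t^2 + 5*t + 4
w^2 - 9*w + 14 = (w - 7)*(w - 2)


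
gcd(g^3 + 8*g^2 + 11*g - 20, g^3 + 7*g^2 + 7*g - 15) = g^2 + 4*g - 5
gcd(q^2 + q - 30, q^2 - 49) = 1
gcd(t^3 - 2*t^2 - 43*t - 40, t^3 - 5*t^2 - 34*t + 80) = t^2 - 3*t - 40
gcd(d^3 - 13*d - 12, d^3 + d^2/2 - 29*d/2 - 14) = d^2 - 3*d - 4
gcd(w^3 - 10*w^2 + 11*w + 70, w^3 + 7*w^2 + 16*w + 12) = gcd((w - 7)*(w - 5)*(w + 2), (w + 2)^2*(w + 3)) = w + 2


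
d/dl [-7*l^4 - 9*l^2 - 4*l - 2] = -28*l^3 - 18*l - 4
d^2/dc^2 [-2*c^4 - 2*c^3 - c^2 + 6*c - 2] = -24*c^2 - 12*c - 2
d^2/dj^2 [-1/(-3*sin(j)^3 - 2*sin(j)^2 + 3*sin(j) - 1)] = (-81*sin(j)^6 - 66*sin(j)^5 + 110*sin(j)^4 + 141*sin(j)^3 - 31*sin(j)^2 - 57*sin(j) + 14)/(-3*sin(j)*cos(j)^2 - 2*cos(j)^2 + 3)^3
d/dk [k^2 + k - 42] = 2*k + 1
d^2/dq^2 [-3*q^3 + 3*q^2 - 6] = 6 - 18*q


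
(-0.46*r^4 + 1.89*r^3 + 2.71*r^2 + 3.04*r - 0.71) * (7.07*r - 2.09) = -3.2522*r^5 + 14.3237*r^4 + 15.2096*r^3 + 15.8289*r^2 - 11.3733*r + 1.4839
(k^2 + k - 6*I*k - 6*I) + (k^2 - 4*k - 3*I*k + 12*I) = 2*k^2 - 3*k - 9*I*k + 6*I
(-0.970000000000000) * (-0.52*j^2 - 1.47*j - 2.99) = 0.5044*j^2 + 1.4259*j + 2.9003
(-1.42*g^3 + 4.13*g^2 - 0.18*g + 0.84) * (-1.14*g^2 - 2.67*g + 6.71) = 1.6188*g^5 - 0.9168*g^4 - 20.3501*g^3 + 27.2353*g^2 - 3.4506*g + 5.6364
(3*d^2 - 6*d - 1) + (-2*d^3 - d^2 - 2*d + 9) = -2*d^3 + 2*d^2 - 8*d + 8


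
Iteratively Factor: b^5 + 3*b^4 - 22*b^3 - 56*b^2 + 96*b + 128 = (b + 4)*(b^4 - b^3 - 18*b^2 + 16*b + 32) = (b + 1)*(b + 4)*(b^3 - 2*b^2 - 16*b + 32) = (b + 1)*(b + 4)^2*(b^2 - 6*b + 8) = (b - 2)*(b + 1)*(b + 4)^2*(b - 4)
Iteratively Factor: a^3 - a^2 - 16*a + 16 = (a + 4)*(a^2 - 5*a + 4) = (a - 1)*(a + 4)*(a - 4)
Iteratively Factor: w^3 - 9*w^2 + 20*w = (w - 5)*(w^2 - 4*w) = w*(w - 5)*(w - 4)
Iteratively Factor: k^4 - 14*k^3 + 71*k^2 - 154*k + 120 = (k - 2)*(k^3 - 12*k^2 + 47*k - 60) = (k - 5)*(k - 2)*(k^2 - 7*k + 12) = (k - 5)*(k - 3)*(k - 2)*(k - 4)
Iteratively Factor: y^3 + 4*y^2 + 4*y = (y + 2)*(y^2 + 2*y) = y*(y + 2)*(y + 2)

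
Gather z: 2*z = 2*z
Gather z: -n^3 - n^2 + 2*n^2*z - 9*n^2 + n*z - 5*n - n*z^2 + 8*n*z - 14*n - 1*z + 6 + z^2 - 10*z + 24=-n^3 - 10*n^2 - 19*n + z^2*(1 - n) + z*(2*n^2 + 9*n - 11) + 30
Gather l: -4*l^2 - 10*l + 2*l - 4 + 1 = -4*l^2 - 8*l - 3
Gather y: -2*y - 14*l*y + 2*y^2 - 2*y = 2*y^2 + y*(-14*l - 4)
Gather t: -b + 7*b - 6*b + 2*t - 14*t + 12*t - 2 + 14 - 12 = 0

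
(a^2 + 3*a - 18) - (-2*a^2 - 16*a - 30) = 3*a^2 + 19*a + 12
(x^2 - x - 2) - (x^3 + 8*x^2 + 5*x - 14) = -x^3 - 7*x^2 - 6*x + 12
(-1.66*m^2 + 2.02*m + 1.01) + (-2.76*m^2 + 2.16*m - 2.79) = -4.42*m^2 + 4.18*m - 1.78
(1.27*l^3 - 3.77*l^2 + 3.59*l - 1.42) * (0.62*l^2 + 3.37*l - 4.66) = 0.7874*l^5 + 1.9425*l^4 - 16.3973*l^3 + 28.7861*l^2 - 21.5148*l + 6.6172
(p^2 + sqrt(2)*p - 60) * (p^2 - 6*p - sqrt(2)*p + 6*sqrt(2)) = p^4 - 6*p^3 - 62*p^2 + 60*sqrt(2)*p + 372*p - 360*sqrt(2)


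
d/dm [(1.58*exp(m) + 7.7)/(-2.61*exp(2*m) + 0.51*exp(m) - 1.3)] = (4.1238*exp(2*m) + 40.194*exp(m) - 5.981)*exp(m)/(6.8121*exp(4*m) - 2.6622*exp(3*m) + 7.0461*exp(2*m) - 1.326*exp(m) + 1.69)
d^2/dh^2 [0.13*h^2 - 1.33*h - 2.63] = 0.260000000000000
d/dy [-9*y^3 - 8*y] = -27*y^2 - 8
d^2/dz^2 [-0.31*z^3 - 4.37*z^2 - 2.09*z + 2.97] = -1.86*z - 8.74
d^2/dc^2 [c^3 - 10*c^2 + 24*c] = 6*c - 20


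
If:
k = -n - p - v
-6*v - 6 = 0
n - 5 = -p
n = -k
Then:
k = -4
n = 4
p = 1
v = -1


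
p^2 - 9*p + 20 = (p - 5)*(p - 4)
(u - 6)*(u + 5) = u^2 - u - 30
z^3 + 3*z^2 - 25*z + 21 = (z - 3)*(z - 1)*(z + 7)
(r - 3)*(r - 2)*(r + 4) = r^3 - r^2 - 14*r + 24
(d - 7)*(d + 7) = d^2 - 49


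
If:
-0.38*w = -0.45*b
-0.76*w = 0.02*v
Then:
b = 0.844444444444444*w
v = -38.0*w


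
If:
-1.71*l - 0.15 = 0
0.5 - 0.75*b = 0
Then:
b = 0.67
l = -0.09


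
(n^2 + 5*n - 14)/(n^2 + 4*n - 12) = (n + 7)/(n + 6)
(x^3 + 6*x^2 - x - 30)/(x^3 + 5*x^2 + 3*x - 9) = (x^2 + 3*x - 10)/(x^2 + 2*x - 3)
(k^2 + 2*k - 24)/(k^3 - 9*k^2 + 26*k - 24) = (k + 6)/(k^2 - 5*k + 6)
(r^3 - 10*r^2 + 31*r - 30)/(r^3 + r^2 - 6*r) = (r^2 - 8*r + 15)/(r*(r + 3))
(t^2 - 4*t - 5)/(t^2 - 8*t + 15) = (t + 1)/(t - 3)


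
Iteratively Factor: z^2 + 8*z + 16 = (z + 4)*(z + 4)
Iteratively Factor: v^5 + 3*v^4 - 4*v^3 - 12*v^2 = (v - 2)*(v^4 + 5*v^3 + 6*v^2) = v*(v - 2)*(v^3 + 5*v^2 + 6*v) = v*(v - 2)*(v + 3)*(v^2 + 2*v) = v^2*(v - 2)*(v + 3)*(v + 2)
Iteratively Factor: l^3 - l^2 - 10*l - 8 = (l + 1)*(l^2 - 2*l - 8) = (l + 1)*(l + 2)*(l - 4)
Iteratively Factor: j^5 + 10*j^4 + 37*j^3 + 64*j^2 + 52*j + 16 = (j + 1)*(j^4 + 9*j^3 + 28*j^2 + 36*j + 16) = (j + 1)*(j + 4)*(j^3 + 5*j^2 + 8*j + 4) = (j + 1)*(j + 2)*(j + 4)*(j^2 + 3*j + 2) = (j + 1)*(j + 2)^2*(j + 4)*(j + 1)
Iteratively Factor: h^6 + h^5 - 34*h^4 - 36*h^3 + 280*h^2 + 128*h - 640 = (h - 5)*(h^5 + 6*h^4 - 4*h^3 - 56*h^2 + 128) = (h - 5)*(h + 4)*(h^4 + 2*h^3 - 12*h^2 - 8*h + 32) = (h - 5)*(h + 4)^2*(h^3 - 2*h^2 - 4*h + 8) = (h - 5)*(h - 2)*(h + 4)^2*(h^2 - 4) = (h - 5)*(h - 2)*(h + 2)*(h + 4)^2*(h - 2)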